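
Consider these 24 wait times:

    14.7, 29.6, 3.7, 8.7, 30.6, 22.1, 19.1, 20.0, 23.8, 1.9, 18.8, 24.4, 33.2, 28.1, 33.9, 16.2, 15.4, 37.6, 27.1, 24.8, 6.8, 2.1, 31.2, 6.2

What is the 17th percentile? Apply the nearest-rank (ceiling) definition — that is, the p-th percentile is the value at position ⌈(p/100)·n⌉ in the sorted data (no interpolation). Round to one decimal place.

Sorted: 1.9, 2.1, 3.7, 6.2, 6.8, 8.7, 14.7, 15.4, 16.2, 18.8, 19.1, 20.0, 22.1, 23.8, 24.4, 24.8, 27.1, 28.1, 29.6, 30.6, 31.2, 33.2, 33.9, 37.6.
n = 24.
Position = ⌈17/100 · 24⌉ = ⌈4.08⌉ = 5.
The value at rank 5 is 6.8.

6.8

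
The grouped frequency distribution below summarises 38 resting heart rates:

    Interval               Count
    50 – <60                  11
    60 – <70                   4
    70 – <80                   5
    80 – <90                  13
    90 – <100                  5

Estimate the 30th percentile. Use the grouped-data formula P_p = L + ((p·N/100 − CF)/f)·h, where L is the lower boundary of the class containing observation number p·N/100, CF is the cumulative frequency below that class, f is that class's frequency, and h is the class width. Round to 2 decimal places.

61.00

N = 38; target position k = 30/100 · 38 = 11.4.
Cumulative frequencies: 11, 15, 20, 33, 38.
Observation 11.4 falls in the class 60 – <70.
L = 60, CF = 11, f = 4, h = 10.
P30 = 60 + ((11.4 − 11)/4)·10 = 60 + 1 = 61.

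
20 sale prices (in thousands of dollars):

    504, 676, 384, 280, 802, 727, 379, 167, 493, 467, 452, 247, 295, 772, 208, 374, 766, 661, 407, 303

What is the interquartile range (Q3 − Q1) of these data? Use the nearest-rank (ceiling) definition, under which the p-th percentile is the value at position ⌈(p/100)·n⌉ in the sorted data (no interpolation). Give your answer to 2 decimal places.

Sorted: 167, 208, 247, 280, 295, 303, 374, 379, 384, 407, 452, 467, 493, 504, 661, 676, 727, 766, 772, 802.
n = 20.
P25: rank ⌈25/100·20⌉ = 5 → 295.
P75: rank ⌈75/100·20⌉ = 15 → 661.
Difference: 661 − 295 = 366.

366.00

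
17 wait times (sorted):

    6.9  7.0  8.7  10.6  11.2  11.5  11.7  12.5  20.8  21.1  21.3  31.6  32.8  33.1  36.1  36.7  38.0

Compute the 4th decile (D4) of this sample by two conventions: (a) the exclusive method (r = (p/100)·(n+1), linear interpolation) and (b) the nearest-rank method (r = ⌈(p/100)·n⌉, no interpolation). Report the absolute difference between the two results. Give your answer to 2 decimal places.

n = 17.
(a) r = 7.2; between ranks 7 (11.7) and 8 (12.5): 11.86.
(b) the nearest-rank method: rank 7 → 11.7.
|11.86 − 11.7| = 0.16.

0.16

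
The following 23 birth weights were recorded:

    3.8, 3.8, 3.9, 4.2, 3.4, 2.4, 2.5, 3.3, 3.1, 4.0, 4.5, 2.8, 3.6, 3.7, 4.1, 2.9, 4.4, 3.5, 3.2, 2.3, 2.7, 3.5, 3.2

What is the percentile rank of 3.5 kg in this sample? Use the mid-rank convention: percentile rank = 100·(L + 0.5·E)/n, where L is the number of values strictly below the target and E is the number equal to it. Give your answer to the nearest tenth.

52.2

Sorted: 2.3, 2.4, 2.5, 2.7, 2.8, 2.9, 3.1, 3.2, 3.2, 3.3, 3.4, 3.5, 3.5, 3.6, 3.7, 3.8, 3.8, 3.9, 4.0, 4.1, 4.2, 4.4, 4.5.
Count below 3.5: L = 11; count equal: E = 2; n = 23.
Percentile rank = 100·(11 + 0.5·2)/23 = 100·12/23 = 52.17.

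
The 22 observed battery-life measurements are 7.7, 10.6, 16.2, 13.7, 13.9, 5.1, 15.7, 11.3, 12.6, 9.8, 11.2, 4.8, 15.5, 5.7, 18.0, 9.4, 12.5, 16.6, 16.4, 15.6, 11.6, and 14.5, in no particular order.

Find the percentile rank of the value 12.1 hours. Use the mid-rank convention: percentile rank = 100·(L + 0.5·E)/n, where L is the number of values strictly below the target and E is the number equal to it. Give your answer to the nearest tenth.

Sorted: 4.8, 5.1, 5.7, 7.7, 9.4, 9.8, 10.6, 11.2, 11.3, 11.6, 12.5, 12.6, 13.7, 13.9, 14.5, 15.5, 15.6, 15.7, 16.2, 16.4, 16.6, 18.0.
Count below 12.1: L = 10; count equal: E = 0; n = 22.
Percentile rank = 100·(10 + 0.5·0)/22 = 100·10/22 = 45.45.

45.5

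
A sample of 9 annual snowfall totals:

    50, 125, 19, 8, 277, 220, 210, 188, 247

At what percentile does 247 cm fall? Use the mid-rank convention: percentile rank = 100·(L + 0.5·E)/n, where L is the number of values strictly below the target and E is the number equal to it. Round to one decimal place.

Sorted: 8, 19, 50, 125, 188, 210, 220, 247, 277.
Count below 247: L = 7; count equal: E = 1; n = 9.
Percentile rank = 100·(7 + 0.5·1)/9 = 100·7.5/9 = 83.33.

83.3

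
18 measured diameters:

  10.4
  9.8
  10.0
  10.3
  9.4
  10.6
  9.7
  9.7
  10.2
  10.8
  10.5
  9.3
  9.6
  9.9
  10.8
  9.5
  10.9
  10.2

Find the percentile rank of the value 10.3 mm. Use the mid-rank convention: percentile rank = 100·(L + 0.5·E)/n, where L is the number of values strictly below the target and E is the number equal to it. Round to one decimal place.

Sorted: 9.3, 9.4, 9.5, 9.6, 9.7, 9.7, 9.8, 9.9, 10.0, 10.2, 10.2, 10.3, 10.4, 10.5, 10.6, 10.8, 10.8, 10.9.
Count below 10.3: L = 11; count equal: E = 1; n = 18.
Percentile rank = 100·(11 + 0.5·1)/18 = 100·11.5/18 = 63.89.

63.9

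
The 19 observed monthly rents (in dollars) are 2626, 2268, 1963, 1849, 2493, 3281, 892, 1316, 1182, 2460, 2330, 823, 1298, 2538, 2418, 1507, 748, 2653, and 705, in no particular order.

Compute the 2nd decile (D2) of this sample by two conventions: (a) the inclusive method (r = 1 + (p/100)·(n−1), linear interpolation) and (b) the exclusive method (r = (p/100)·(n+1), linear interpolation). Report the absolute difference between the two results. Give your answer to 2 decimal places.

Sorted: 705, 748, 823, 892, 1182, 1298, 1316, 1507, 1849, 1963, 2268, 2330, 2418, 2460, 2493, 2538, 2626, 2653, 3281.
n = 19.
(a) r = 4.6; between ranks 4 (892) and 5 (1182): 1066.
(b) r = 4 → value at rank 4 = 892.
|1066 − 892| = 174.

174.00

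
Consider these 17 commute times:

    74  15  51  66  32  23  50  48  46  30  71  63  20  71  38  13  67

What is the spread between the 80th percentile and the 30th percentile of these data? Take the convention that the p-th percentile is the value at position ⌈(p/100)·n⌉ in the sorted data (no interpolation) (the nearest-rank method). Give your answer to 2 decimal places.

Sorted: 13, 15, 20, 23, 30, 32, 38, 46, 48, 50, 51, 63, 66, 67, 71, 71, 74.
n = 17.
P30: rank ⌈30/100·17⌉ = 6 → 32.
P80: rank ⌈80/100·17⌉ = 14 → 67.
Difference: 67 − 32 = 35.

35.00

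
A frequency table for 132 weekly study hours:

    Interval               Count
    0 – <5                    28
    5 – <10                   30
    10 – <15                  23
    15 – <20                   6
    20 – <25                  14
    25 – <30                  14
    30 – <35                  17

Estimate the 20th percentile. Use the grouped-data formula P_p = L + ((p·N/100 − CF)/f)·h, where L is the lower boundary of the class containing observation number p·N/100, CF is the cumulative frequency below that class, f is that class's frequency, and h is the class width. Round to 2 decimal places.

4.71

N = 132; target position k = 20/100 · 132 = 26.4.
Cumulative frequencies: 28, 58, 81, 87, 101, 115, 132.
Observation 26.4 falls in the class 0 – <5.
L = 0, CF = 0, f = 28, h = 5.
P20 = 0 + ((26.4 − 0)/28)·5 = 0 + 4.71429 = 4.71429.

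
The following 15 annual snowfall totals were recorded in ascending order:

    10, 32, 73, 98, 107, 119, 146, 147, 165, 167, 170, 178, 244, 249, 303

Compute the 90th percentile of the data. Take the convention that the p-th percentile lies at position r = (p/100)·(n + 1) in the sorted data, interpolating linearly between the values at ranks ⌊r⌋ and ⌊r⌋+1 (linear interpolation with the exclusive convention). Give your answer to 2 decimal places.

270.60

n = 15.
r = (90/100)·(15 + 1) = 14.4.
Rank 14 is 249 and rank 15 is 303.
Interpolate: 249 + 0.4·(303 − 249) = 249 + 0.4·54 = 270.6.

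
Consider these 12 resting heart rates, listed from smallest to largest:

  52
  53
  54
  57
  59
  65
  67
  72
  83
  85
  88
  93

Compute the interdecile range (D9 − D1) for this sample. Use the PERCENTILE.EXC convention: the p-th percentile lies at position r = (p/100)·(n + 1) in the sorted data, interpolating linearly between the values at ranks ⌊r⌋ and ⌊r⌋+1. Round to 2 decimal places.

n = 12.
P10: r = 1.3; ranks 1–2 are 52, 53; interpolating gives 52.3.
P90: r = 11.7; ranks 11–12 are 88, 93; interpolating gives 91.5.
Difference: 91.5 − 52.3 = 39.2.

39.20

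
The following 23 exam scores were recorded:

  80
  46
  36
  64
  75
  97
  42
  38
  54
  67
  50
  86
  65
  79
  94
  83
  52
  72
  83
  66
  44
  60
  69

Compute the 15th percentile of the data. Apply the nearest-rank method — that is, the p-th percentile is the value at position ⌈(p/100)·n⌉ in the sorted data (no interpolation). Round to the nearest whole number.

44

Sorted: 36, 38, 42, 44, 46, 50, 52, 54, 60, 64, 65, 66, 67, 69, 72, 75, 79, 80, 83, 83, 86, 94, 97.
n = 23.
Position = ⌈15/100 · 23⌉ = ⌈3.45⌉ = 4.
The value at rank 4 is 44.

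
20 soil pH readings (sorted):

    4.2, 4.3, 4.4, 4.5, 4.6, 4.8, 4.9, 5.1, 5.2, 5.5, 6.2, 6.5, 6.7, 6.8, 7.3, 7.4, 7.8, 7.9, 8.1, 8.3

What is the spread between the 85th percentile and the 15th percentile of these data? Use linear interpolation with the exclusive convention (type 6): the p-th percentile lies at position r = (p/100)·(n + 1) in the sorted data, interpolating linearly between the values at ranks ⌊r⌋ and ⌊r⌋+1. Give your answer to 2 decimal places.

3.47

n = 20.
P15: r = 3.15; ranks 3–4 are 4.4, 4.5; interpolating gives 4.415.
P85: r = 17.85; ranks 17–18 are 7.8, 7.9; interpolating gives 7.885.
Difference: 7.885 − 4.415 = 3.47.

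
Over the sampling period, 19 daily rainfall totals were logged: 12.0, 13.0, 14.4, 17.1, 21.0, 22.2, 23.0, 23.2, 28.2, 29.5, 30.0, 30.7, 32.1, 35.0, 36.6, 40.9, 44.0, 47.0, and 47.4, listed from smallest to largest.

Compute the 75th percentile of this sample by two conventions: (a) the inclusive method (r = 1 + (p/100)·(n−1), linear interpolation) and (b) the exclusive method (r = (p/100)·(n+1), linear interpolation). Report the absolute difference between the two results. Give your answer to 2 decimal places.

0.80

n = 19.
(a) r = 14.5; between ranks 14 (35.0) and 15 (36.6): 35.8.
(b) r = 15 → value at rank 15 = 36.6.
|35.8 − 36.6| = 0.8.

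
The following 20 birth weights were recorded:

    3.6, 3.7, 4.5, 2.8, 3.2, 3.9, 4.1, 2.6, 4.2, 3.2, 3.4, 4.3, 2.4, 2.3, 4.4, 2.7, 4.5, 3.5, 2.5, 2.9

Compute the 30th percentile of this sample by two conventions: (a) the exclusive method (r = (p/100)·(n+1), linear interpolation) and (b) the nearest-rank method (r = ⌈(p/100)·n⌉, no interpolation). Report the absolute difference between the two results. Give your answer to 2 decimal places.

0.03

Sorted: 2.3, 2.4, 2.5, 2.6, 2.7, 2.8, 2.9, 3.2, 3.2, 3.4, 3.5, 3.6, 3.7, 3.9, 4.1, 4.2, 4.3, 4.4, 4.5, 4.5.
n = 20.
(a) r = 6.3; between ranks 6 (2.8) and 7 (2.9): 2.83.
(b) the nearest-rank method: rank 6 → 2.8.
|2.83 − 2.8| = 0.03.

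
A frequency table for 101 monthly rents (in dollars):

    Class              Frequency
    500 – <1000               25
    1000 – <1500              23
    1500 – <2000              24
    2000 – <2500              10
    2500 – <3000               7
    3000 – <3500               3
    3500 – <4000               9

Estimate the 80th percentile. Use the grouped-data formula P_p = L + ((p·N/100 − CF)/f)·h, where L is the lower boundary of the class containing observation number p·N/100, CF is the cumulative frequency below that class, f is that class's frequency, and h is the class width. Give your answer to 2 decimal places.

N = 101; target position k = 80/100 · 101 = 80.8.
Cumulative frequencies: 25, 48, 72, 82, 89, 92, 101.
Observation 80.8 falls in the class 2000 – <2500.
L = 2000, CF = 72, f = 10, h = 500.
P80 = 2000 + ((80.8 − 72)/10)·500 = 2000 + 440 = 2440.

2440.00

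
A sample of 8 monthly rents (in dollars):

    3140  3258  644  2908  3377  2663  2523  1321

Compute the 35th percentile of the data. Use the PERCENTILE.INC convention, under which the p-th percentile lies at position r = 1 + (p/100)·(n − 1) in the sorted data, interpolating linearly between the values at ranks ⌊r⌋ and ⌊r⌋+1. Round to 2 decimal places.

Sorted: 644, 1321, 2523, 2663, 2908, 3140, 3258, 3377.
n = 8.
r = 1 + (35/100)·(8 − 1) = 1 + 2.45 = 3.45.
Rank 3 is 2523 and rank 4 is 2663.
Interpolate: 2523 + 0.45·(2663 − 2523) = 2523 + 0.45·140 = 2586.

2586.00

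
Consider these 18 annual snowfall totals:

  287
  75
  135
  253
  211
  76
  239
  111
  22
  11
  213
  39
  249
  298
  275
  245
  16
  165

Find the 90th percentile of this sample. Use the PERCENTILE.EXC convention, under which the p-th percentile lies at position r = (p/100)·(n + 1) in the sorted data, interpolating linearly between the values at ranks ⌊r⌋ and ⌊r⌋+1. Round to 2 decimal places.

288.10

Sorted: 11, 16, 22, 39, 75, 76, 111, 135, 165, 211, 213, 239, 245, 249, 253, 275, 287, 298.
n = 18.
r = (90/100)·(18 + 1) = 17.1.
Rank 17 is 287 and rank 18 is 298.
Interpolate: 287 + 0.1·(298 − 287) = 287 + 0.1·11 = 288.1.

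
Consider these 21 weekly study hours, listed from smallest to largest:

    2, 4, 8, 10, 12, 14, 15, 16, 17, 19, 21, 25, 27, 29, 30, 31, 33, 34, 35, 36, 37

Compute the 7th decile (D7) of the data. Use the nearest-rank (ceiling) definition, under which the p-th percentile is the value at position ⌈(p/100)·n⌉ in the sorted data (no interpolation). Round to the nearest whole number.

n = 21.
Position = ⌈70/100 · 21⌉ = ⌈14.7⌉ = 15.
The value at rank 15 is 30.

30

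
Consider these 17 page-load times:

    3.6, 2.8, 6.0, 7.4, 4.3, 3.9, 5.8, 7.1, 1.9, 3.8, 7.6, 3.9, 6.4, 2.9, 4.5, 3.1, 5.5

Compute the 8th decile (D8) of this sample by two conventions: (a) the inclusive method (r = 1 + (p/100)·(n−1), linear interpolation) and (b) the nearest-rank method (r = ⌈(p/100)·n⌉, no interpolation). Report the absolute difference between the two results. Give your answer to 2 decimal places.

0.08

Sorted: 1.9, 2.8, 2.9, 3.1, 3.6, 3.8, 3.9, 3.9, 4.3, 4.5, 5.5, 5.8, 6.0, 6.4, 7.1, 7.4, 7.6.
n = 17.
(a) r = 13.8; between ranks 13 (6.0) and 14 (6.4): 6.32.
(b) the nearest-rank method: rank 14 → 6.4.
|6.32 − 6.4| = 0.08.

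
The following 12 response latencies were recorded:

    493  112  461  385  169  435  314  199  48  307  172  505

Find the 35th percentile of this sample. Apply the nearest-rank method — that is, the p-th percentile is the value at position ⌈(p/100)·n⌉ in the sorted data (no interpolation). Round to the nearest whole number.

199

Sorted: 48, 112, 169, 172, 199, 307, 314, 385, 435, 461, 493, 505.
n = 12.
Position = ⌈35/100 · 12⌉ = ⌈4.2⌉ = 5.
The value at rank 5 is 199.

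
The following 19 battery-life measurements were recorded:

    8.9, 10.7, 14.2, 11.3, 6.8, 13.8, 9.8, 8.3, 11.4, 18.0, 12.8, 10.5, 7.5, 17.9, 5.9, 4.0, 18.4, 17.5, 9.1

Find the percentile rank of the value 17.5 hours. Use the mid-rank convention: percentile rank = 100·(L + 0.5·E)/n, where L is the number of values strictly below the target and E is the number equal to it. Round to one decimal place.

Sorted: 4.0, 5.9, 6.8, 7.5, 8.3, 8.9, 9.1, 9.8, 10.5, 10.7, 11.3, 11.4, 12.8, 13.8, 14.2, 17.5, 17.9, 18.0, 18.4.
Count below 17.5: L = 15; count equal: E = 1; n = 19.
Percentile rank = 100·(15 + 0.5·1)/19 = 100·15.5/19 = 81.58.

81.6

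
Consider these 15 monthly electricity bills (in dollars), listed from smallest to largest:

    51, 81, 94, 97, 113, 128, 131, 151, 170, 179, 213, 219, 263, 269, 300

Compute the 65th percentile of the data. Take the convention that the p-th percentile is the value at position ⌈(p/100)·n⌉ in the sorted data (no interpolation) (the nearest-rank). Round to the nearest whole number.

n = 15.
Position = ⌈65/100 · 15⌉ = ⌈9.75⌉ = 10.
The value at rank 10 is 179.

179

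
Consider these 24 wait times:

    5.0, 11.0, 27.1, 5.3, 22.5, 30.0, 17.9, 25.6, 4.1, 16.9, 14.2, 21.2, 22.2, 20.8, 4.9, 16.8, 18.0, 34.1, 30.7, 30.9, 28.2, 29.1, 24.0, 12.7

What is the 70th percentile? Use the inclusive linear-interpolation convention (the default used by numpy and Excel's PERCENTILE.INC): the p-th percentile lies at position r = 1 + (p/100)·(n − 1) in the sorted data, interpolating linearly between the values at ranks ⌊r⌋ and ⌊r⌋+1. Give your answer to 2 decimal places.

Sorted: 4.1, 4.9, 5.0, 5.3, 11.0, 12.7, 14.2, 16.8, 16.9, 17.9, 18.0, 20.8, 21.2, 22.2, 22.5, 24.0, 25.6, 27.1, 28.2, 29.1, 30.0, 30.7, 30.9, 34.1.
n = 24.
r = 1 + (70/100)·(24 − 1) = 1 + 16.1 = 17.1.
Rank 17 is 25.6 and rank 18 is 27.1.
Interpolate: 25.6 + 0.1·(27.1 − 25.6) = 25.6 + 0.1·1.5 = 25.75.

25.75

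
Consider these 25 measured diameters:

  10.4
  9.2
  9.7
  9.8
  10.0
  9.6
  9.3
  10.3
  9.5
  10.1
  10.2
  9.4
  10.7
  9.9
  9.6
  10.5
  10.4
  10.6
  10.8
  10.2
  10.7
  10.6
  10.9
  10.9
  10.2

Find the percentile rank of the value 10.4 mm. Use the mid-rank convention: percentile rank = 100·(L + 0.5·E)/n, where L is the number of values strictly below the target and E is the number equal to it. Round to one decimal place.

Sorted: 9.2, 9.3, 9.4, 9.5, 9.6, 9.6, 9.7, 9.8, 9.9, 10.0, 10.1, 10.2, 10.2, 10.2, 10.3, 10.4, 10.4, 10.5, 10.6, 10.6, 10.7, 10.7, 10.8, 10.9, 10.9.
Count below 10.4: L = 15; count equal: E = 2; n = 25.
Percentile rank = 100·(15 + 0.5·2)/25 = 100·16/25 = 64.

64.0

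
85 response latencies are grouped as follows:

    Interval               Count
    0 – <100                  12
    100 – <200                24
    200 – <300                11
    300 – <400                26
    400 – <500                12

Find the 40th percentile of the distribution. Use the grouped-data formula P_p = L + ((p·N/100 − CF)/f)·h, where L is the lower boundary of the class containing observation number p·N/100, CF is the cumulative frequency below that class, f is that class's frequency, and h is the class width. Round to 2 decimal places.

191.67

N = 85; target position k = 40/100 · 85 = 34.
Cumulative frequencies: 12, 36, 47, 73, 85.
Observation 34 falls in the class 100 – <200.
L = 100, CF = 12, f = 24, h = 100.
P40 = 100 + ((34 − 12)/24)·100 = 100 + 91.6667 = 191.667.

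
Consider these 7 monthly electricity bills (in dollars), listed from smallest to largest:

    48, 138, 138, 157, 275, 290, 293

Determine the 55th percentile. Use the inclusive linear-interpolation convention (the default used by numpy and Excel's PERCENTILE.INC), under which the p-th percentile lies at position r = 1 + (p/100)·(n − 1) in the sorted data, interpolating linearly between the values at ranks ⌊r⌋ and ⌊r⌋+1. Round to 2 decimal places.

192.40

n = 7.
r = 1 + (55/100)·(7 − 1) = 1 + 3.3 = 4.3.
Rank 4 is 157 and rank 5 is 275.
Interpolate: 157 + 0.3·(275 − 157) = 157 + 0.3·118 = 192.4.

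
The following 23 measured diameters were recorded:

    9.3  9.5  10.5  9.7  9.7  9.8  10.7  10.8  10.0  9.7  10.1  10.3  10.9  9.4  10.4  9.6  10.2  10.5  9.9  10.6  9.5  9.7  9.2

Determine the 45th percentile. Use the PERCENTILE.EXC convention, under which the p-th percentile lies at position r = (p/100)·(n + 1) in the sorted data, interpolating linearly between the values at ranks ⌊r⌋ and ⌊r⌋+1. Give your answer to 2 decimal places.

Sorted: 9.2, 9.3, 9.4, 9.5, 9.5, 9.6, 9.7, 9.7, 9.7, 9.7, 9.8, 9.9, 10.0, 10.1, 10.2, 10.3, 10.4, 10.5, 10.5, 10.6, 10.7, 10.8, 10.9.
n = 23.
r = (45/100)·(23 + 1) = 10.8.
Rank 10 is 9.7 and rank 11 is 9.8.
Interpolate: 9.7 + 0.8·(9.8 − 9.7) = 9.7 + 0.8·0.1 = 9.78.

9.78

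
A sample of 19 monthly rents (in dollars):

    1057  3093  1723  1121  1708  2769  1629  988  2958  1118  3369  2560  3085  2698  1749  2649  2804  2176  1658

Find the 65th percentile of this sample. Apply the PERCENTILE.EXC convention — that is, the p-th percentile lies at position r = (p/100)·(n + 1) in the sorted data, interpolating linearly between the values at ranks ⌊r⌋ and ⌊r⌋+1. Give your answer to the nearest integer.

2698

Sorted: 988, 1057, 1118, 1121, 1629, 1658, 1708, 1723, 1749, 2176, 2560, 2649, 2698, 2769, 2804, 2958, 3085, 3093, 3369.
n = 19.
r = (65/100)·(19 + 1) = 13.
r is an integer, so P65 is the value at rank 13: 2698.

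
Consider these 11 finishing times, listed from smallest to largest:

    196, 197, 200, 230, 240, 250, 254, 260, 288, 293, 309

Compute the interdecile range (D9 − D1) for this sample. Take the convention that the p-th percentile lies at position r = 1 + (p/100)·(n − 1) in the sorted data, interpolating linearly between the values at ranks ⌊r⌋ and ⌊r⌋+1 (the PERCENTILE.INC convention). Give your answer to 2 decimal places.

96.00

n = 11.
P10: r = 2 (integer) → 197.
P90: r = 10 (integer) → 293.
Difference: 293 − 197 = 96.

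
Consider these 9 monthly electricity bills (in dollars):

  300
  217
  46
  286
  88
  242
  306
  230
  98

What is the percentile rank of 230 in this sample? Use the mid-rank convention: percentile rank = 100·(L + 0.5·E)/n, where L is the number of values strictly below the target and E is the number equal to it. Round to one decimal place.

Sorted: 46, 88, 98, 217, 230, 242, 286, 300, 306.
Count below 230: L = 4; count equal: E = 1; n = 9.
Percentile rank = 100·(4 + 0.5·1)/9 = 100·4.5/9 = 50.

50.0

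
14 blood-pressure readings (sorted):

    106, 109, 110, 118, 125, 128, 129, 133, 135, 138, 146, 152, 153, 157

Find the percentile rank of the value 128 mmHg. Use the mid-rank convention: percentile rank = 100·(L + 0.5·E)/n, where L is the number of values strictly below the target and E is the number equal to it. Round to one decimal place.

Count below 128: L = 5; count equal: E = 1; n = 14.
Percentile rank = 100·(5 + 0.5·1)/14 = 100·5.5/14 = 39.29.

39.3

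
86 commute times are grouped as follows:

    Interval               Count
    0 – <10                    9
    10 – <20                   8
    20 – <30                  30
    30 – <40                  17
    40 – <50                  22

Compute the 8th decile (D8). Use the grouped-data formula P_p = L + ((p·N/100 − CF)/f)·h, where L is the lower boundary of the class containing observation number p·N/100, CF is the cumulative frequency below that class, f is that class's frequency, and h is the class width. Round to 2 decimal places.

N = 86; target position k = 80/100 · 86 = 68.8.
Cumulative frequencies: 9, 17, 47, 64, 86.
Observation 68.8 falls in the class 40 – <50.
L = 40, CF = 64, f = 22, h = 10.
P80 = 40 + ((68.8 − 64)/22)·10 = 40 + 2.18182 = 42.1818.

42.18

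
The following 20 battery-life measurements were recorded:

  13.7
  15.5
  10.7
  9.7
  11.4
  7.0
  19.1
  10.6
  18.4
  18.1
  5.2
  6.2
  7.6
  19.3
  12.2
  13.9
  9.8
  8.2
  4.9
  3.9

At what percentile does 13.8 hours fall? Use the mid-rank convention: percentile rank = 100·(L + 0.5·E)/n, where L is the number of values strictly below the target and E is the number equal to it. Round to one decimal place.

70.0

Sorted: 3.9, 4.9, 5.2, 6.2, 7.0, 7.6, 8.2, 9.7, 9.8, 10.6, 10.7, 11.4, 12.2, 13.7, 13.9, 15.5, 18.1, 18.4, 19.1, 19.3.
Count below 13.8: L = 14; count equal: E = 0; n = 20.
Percentile rank = 100·(14 + 0.5·0)/20 = 100·14/20 = 70.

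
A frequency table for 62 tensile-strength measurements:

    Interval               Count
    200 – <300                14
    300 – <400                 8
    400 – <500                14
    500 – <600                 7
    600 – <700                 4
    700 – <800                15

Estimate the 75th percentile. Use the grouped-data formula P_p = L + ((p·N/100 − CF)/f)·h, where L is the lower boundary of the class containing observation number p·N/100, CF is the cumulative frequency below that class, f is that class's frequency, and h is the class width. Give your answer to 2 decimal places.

N = 62; target position k = 75/100 · 62 = 46.5.
Cumulative frequencies: 14, 22, 36, 43, 47, 62.
Observation 46.5 falls in the class 600 – <700.
L = 600, CF = 43, f = 4, h = 100.
P75 = 600 + ((46.5 − 43)/4)·100 = 600 + 87.5 = 687.5.

687.50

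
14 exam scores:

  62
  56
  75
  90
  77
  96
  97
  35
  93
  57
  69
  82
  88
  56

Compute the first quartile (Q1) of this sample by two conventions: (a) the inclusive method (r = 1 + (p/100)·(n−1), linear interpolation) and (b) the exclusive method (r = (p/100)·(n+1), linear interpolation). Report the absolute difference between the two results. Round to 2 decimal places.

Sorted: 35, 56, 56, 57, 62, 69, 75, 77, 82, 88, 90, 93, 96, 97.
n = 14.
(a) r = 4.25; between ranks 4 (57) and 5 (62): 58.25.
(b) r = 3.75; between ranks 3 (56) and 4 (57): 56.75.
|58.25 − 56.75| = 1.5.

1.50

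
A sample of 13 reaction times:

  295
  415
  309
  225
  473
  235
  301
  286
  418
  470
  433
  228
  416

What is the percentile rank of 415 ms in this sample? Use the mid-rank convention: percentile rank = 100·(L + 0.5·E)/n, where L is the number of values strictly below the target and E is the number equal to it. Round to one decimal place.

57.7

Sorted: 225, 228, 235, 286, 295, 301, 309, 415, 416, 418, 433, 470, 473.
Count below 415: L = 7; count equal: E = 1; n = 13.
Percentile rank = 100·(7 + 0.5·1)/13 = 100·7.5/13 = 57.69.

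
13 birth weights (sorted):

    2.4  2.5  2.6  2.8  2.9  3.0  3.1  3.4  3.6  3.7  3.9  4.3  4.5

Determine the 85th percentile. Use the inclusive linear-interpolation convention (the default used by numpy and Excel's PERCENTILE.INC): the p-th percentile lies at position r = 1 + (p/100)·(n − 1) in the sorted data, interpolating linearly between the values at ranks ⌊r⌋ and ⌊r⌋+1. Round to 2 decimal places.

n = 13.
r = 1 + (85/100)·(13 − 1) = 1 + 10.2 = 11.2.
Rank 11 is 3.9 and rank 12 is 4.3.
Interpolate: 3.9 + 0.2·(4.3 − 3.9) = 3.9 + 0.2·0.4 = 3.98.

3.98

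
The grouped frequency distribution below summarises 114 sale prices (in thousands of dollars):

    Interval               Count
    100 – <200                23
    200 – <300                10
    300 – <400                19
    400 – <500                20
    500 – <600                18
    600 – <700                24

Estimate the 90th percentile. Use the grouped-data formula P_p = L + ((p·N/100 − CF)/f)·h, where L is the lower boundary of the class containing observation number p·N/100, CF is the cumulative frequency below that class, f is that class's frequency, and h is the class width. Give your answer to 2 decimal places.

N = 114; target position k = 90/100 · 114 = 102.6.
Cumulative frequencies: 23, 33, 52, 72, 90, 114.
Observation 102.6 falls in the class 600 – <700.
L = 600, CF = 90, f = 24, h = 100.
P90 = 600 + ((102.6 − 90)/24)·100 = 600 + 52.5 = 652.5.

652.50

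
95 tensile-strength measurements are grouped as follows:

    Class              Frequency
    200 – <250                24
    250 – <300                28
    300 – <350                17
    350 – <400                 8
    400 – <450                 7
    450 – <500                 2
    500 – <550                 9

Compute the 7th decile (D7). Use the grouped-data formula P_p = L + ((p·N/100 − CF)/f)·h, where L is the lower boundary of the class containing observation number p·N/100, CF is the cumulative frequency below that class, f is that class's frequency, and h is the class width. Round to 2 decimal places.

N = 95; target position k = 70/100 · 95 = 66.5.
Cumulative frequencies: 24, 52, 69, 77, 84, 86, 95.
Observation 66.5 falls in the class 300 – <350.
L = 300, CF = 52, f = 17, h = 50.
P70 = 300 + ((66.5 − 52)/17)·50 = 300 + 42.6471 = 342.647.

342.65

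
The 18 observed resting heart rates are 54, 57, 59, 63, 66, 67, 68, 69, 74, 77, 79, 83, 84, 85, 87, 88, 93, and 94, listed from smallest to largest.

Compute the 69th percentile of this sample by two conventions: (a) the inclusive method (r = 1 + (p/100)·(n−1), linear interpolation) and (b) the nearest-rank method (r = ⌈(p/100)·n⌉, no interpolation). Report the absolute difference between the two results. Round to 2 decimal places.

0.27

n = 18.
(a) r = 12.73; between ranks 12 (83) and 13 (84): 83.73.
(b) the nearest-rank method: rank 13 → 84.
|83.73 − 84| = 0.27.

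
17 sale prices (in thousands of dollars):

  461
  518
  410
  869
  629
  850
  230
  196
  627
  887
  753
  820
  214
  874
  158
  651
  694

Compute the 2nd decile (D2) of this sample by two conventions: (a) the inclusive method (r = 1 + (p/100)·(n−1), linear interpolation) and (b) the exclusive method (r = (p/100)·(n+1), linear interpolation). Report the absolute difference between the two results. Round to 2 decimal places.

Sorted: 158, 196, 214, 230, 410, 461, 518, 627, 629, 651, 694, 753, 820, 850, 869, 874, 887.
n = 17.
(a) r = 4.2; between ranks 4 (230) and 5 (410): 266.
(b) r = 3.6; between ranks 3 (214) and 4 (230): 223.6.
|266 − 223.6| = 42.4.

42.40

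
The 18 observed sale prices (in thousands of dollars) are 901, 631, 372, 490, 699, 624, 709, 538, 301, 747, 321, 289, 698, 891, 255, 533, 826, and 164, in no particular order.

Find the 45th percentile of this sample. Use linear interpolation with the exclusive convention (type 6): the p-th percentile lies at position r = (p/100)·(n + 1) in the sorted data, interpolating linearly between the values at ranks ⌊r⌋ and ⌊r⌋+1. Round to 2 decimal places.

Sorted: 164, 255, 289, 301, 321, 372, 490, 533, 538, 624, 631, 698, 699, 709, 747, 826, 891, 901.
n = 18.
r = (45/100)·(18 + 1) = 8.55.
Rank 8 is 533 and rank 9 is 538.
Interpolate: 533 + 0.55·(538 − 533) = 533 + 0.55·5 = 535.75.

535.75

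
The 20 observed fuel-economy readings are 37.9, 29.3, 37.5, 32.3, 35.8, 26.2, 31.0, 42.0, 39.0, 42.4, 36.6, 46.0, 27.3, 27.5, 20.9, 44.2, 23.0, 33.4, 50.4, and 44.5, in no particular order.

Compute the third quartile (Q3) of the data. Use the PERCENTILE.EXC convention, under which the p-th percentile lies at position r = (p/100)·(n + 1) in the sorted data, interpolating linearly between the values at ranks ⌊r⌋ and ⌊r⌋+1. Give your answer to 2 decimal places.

Sorted: 20.9, 23.0, 26.2, 27.3, 27.5, 29.3, 31.0, 32.3, 33.4, 35.8, 36.6, 37.5, 37.9, 39.0, 42.0, 42.4, 44.2, 44.5, 46.0, 50.4.
n = 20.
r = (75/100)·(20 + 1) = 15.75.
Rank 15 is 42.0 and rank 16 is 42.4.
Interpolate: 42.0 + 0.75·(42.4 − 42.0) = 42.0 + 0.75·0.4 = 42.3.

42.30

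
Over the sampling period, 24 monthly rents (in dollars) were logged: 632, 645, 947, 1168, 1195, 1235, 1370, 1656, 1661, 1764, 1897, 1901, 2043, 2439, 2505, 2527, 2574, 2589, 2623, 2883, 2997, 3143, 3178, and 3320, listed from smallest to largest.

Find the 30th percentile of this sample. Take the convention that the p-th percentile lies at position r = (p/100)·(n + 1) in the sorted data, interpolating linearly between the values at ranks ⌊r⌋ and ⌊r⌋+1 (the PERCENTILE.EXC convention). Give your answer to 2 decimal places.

n = 24.
r = (30/100)·(24 + 1) = 7.5.
Rank 7 is 1370 and rank 8 is 1656.
Interpolate: 1370 + 0.5·(1656 − 1370) = 1370 + 0.5·286 = 1513.

1513.00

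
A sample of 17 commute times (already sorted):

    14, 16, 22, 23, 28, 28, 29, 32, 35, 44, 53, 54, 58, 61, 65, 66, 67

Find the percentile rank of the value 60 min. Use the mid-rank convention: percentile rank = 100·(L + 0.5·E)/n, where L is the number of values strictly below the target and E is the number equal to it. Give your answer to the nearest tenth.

Count below 60: L = 13; count equal: E = 0; n = 17.
Percentile rank = 100·(13 + 0.5·0)/17 = 100·13/17 = 76.47.

76.5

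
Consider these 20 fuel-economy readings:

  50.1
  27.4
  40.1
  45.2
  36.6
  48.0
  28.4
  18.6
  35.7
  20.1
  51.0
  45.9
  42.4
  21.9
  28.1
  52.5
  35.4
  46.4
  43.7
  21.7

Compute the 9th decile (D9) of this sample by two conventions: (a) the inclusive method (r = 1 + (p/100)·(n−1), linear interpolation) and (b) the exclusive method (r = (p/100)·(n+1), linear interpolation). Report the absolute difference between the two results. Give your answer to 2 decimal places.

0.72

Sorted: 18.6, 20.1, 21.7, 21.9, 27.4, 28.1, 28.4, 35.4, 35.7, 36.6, 40.1, 42.4, 43.7, 45.2, 45.9, 46.4, 48.0, 50.1, 51.0, 52.5.
n = 20.
(a) r = 18.1; between ranks 18 (50.1) and 19 (51.0): 50.19.
(b) r = 18.9; between ranks 18 (50.1) and 19 (51.0): 50.91.
|50.19 − 50.91| = 0.72.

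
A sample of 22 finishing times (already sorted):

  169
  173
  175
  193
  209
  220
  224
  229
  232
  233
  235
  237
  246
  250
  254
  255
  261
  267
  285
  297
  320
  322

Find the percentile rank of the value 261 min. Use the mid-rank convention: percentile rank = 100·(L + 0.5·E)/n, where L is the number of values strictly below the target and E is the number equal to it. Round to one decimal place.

Count below 261: L = 16; count equal: E = 1; n = 22.
Percentile rank = 100·(16 + 0.5·1)/22 = 100·16.5/22 = 75.

75.0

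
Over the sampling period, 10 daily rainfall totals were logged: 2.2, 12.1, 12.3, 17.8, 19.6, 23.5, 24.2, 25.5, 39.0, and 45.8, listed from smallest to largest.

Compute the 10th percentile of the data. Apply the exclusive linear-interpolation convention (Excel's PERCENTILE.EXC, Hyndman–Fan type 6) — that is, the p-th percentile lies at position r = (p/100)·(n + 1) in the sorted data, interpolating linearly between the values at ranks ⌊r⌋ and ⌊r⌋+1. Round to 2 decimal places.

n = 10.
r = (10/100)·(10 + 1) = 1.1.
Rank 1 is 2.2 and rank 2 is 12.1.
Interpolate: 2.2 + 0.1·(12.1 − 2.2) = 2.2 + 0.1·9.9 = 3.19.

3.19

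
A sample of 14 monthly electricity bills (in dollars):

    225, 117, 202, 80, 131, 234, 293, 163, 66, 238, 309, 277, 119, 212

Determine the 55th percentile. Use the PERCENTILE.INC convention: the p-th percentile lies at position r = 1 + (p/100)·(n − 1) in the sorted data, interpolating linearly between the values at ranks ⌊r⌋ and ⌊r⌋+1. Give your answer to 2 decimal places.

213.95

Sorted: 66, 80, 117, 119, 131, 163, 202, 212, 225, 234, 238, 277, 293, 309.
n = 14.
r = 1 + (55/100)·(14 − 1) = 1 + 7.15 = 8.15.
Rank 8 is 212 and rank 9 is 225.
Interpolate: 212 + 0.15·(225 − 212) = 212 + 0.15·13 = 213.95.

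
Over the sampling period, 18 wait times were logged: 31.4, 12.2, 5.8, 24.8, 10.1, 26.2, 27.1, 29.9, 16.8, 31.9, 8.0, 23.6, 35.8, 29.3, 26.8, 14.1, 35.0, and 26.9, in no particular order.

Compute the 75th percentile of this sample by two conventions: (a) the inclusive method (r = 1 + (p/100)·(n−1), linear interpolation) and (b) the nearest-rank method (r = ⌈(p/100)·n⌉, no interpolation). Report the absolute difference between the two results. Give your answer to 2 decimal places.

Sorted: 5.8, 8.0, 10.1, 12.2, 14.1, 16.8, 23.6, 24.8, 26.2, 26.8, 26.9, 27.1, 29.3, 29.9, 31.4, 31.9, 35.0, 35.8.
n = 18.
(a) r = 13.75; between ranks 13 (29.3) and 14 (29.9): 29.75.
(b) the nearest-rank method: rank 14 → 29.9.
|29.75 − 29.9| = 0.15.

0.15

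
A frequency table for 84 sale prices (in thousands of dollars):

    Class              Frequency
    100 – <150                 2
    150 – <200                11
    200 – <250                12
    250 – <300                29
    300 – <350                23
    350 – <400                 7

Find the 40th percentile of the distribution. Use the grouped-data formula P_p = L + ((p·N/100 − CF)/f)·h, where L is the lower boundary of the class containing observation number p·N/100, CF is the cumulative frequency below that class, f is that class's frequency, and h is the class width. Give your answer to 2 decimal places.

264.83

N = 84; target position k = 40/100 · 84 = 33.6.
Cumulative frequencies: 2, 13, 25, 54, 77, 84.
Observation 33.6 falls in the class 250 – <300.
L = 250, CF = 25, f = 29, h = 50.
P40 = 250 + ((33.6 − 25)/29)·50 = 250 + 14.8276 = 264.828.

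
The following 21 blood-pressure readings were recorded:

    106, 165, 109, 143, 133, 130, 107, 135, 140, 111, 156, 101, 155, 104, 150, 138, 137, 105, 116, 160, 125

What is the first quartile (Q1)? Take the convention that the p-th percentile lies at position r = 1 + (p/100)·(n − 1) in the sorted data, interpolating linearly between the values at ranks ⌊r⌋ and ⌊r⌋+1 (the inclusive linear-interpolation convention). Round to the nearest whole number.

109

Sorted: 101, 104, 105, 106, 107, 109, 111, 116, 125, 130, 133, 135, 137, 138, 140, 143, 150, 155, 156, 160, 165.
n = 21.
r = 1 + (25/100)·(21 − 1) = 1 + 5 = 6.
r is an integer, so P25 is the value at rank 6: 109.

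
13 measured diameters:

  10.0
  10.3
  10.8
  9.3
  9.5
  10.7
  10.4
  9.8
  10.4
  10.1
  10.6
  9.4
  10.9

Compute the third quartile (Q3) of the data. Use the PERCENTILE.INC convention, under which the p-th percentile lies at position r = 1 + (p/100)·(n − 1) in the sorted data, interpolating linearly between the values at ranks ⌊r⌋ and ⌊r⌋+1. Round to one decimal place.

10.6

Sorted: 9.3, 9.4, 9.5, 9.8, 10.0, 10.1, 10.3, 10.4, 10.4, 10.6, 10.7, 10.8, 10.9.
n = 13.
r = 1 + (75/100)·(13 − 1) = 1 + 9 = 10.
r is an integer, so P75 is the value at rank 10: 10.6.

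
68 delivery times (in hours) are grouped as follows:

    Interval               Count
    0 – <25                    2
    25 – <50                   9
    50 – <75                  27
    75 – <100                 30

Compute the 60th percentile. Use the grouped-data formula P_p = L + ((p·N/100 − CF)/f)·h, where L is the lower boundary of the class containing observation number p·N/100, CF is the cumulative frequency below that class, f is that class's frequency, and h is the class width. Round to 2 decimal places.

N = 68; target position k = 60/100 · 68 = 40.8.
Cumulative frequencies: 2, 11, 38, 68.
Observation 40.8 falls in the class 75 – <100.
L = 75, CF = 38, f = 30, h = 25.
P60 = 75 + ((40.8 − 38)/30)·25 = 75 + 2.33333 = 77.3333.

77.33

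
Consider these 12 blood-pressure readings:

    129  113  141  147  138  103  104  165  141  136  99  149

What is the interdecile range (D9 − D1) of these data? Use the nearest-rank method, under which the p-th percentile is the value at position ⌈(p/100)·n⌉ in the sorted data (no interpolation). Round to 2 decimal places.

46.00

Sorted: 99, 103, 104, 113, 129, 136, 138, 141, 141, 147, 149, 165.
n = 12.
P10: rank ⌈10/100·12⌉ = 2 → 103.
P90: rank ⌈90/100·12⌉ = 11 → 149.
Difference: 149 − 103 = 46.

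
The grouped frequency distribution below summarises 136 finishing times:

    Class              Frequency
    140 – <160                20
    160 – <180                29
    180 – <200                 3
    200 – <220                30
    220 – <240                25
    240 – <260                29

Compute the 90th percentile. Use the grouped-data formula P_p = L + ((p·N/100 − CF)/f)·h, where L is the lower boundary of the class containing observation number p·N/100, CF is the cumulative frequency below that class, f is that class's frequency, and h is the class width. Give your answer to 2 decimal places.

250.62

N = 136; target position k = 90/100 · 136 = 122.4.
Cumulative frequencies: 20, 49, 52, 82, 107, 136.
Observation 122.4 falls in the class 240 – <260.
L = 240, CF = 107, f = 29, h = 20.
P90 = 240 + ((122.4 − 107)/29)·20 = 240 + 10.6207 = 250.621.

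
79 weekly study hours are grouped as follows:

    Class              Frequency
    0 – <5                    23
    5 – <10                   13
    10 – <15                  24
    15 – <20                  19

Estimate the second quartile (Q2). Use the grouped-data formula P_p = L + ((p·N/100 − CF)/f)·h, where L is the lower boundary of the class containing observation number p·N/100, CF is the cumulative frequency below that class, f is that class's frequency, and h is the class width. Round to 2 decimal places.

10.73

N = 79; target position k = 50/100 · 79 = 39.5.
Cumulative frequencies: 23, 36, 60, 79.
Observation 39.5 falls in the class 10 – <15.
L = 10, CF = 36, f = 24, h = 5.
P50 = 10 + ((39.5 − 36)/24)·5 = 10 + 0.729167 = 10.7292.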